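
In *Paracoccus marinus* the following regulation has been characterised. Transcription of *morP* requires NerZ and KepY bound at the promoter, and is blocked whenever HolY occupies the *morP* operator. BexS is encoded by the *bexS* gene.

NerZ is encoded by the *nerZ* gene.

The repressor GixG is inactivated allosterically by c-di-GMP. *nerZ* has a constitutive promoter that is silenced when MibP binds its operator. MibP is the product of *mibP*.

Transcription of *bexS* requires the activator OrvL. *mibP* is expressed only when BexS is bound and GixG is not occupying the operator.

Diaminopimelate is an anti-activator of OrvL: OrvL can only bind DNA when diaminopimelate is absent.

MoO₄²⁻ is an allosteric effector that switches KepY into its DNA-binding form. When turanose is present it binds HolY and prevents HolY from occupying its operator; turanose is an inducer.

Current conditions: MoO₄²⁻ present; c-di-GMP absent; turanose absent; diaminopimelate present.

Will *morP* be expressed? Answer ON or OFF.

OFF

Turanose is absent, so HolY is active.
c-di-GMP is absent, so GixG is active.
Diaminopimelate is present, so OrvL is inactive.
Required activator OrvL is absent, so *bexS* is not transcribed.
So BexS is not produced.
With repressor GixG bound, *mibP* is not transcribed.
So MibP is not produced.
With no repressor bound, *nerZ* is transcribed.
So NerZ is produced and active.
MoO₄²⁻ is present, so KepY is active.
With repressor HolY bound, *morP* is not transcribed.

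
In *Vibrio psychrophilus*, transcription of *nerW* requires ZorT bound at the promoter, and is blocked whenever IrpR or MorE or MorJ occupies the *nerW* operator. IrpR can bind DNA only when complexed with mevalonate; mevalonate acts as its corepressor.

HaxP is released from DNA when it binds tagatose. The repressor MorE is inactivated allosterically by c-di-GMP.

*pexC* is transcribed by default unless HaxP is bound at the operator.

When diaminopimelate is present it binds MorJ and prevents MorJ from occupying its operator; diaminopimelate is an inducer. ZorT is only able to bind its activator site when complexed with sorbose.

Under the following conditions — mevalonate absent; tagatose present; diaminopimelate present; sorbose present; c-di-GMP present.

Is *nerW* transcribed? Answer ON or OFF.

Mevalonate is absent, so IrpR is inactive.
Sorbose is present, so ZorT is active.
c-di-GMP is present, so MorE is inactive.
Diaminopimelate is present, so MorJ is inactive.
No repressor is bound and ZorT is active, so *nerW* is transcribed.

ON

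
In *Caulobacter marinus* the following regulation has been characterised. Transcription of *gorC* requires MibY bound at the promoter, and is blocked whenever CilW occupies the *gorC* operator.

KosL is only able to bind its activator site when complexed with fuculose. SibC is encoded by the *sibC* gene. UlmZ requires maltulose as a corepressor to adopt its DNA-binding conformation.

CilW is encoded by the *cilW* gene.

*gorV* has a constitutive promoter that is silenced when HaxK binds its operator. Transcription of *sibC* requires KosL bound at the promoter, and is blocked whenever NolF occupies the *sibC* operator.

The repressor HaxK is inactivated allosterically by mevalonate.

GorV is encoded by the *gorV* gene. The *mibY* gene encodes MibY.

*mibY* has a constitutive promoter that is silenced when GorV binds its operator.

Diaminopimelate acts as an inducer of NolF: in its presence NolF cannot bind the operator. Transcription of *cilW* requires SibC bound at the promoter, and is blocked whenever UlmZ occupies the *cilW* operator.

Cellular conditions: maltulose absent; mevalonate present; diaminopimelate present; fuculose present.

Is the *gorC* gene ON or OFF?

Fuculose is present, so KosL is active.
Diaminopimelate is present, so NolF is inactive.
No repressor is bound and KosL is active, so *sibC* is transcribed.
So SibC is produced and active.
Maltulose is absent, so UlmZ is inactive.
No repressor is bound and SibC is active, so *cilW* is transcribed.
So CilW is produced and active.
Mevalonate is present, so HaxK is inactive.
With no repressor bound, *gorV* is transcribed.
So GorV is produced and active.
With repressor GorV bound, *mibY* is not transcribed.
So MibY is not produced.
With repressor CilW bound, *gorC* is not transcribed.

OFF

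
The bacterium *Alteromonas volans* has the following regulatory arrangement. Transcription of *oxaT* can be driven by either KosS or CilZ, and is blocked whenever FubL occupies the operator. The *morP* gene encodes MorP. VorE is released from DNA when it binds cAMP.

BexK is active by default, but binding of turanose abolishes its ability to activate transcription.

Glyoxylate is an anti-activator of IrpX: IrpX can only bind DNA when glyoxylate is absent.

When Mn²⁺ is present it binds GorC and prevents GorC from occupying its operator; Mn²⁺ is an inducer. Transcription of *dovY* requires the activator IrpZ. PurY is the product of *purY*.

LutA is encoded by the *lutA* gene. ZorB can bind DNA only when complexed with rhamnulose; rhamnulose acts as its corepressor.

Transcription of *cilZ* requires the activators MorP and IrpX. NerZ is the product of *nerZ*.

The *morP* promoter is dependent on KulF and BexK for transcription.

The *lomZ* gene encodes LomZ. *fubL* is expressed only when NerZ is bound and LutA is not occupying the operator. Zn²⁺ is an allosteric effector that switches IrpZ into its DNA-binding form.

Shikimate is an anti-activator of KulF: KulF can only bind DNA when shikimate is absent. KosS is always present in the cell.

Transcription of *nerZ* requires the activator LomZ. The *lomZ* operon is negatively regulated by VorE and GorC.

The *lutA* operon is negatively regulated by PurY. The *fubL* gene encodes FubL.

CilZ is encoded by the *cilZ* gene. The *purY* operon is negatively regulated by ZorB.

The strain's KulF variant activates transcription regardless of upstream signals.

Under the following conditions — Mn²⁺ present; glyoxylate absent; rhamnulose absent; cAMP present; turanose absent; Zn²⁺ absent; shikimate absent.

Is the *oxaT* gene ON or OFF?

OFF

cAMP is present, so VorE is inactive.
Mn²⁺ is present, so GorC is inactive.
With no repressor bound, *lomZ* is transcribed.
So LomZ is produced and active.
No repressor is bound and LomZ is active, so *nerZ* is transcribed.
So NerZ is produced and active.
Rhamnulose is absent, so ZorB is inactive.
With no repressor bound, *purY* is transcribed.
So PurY is produced and active.
With repressor PurY bound, *lutA* is not transcribed.
So LutA is not produced.
No repressor is bound and NerZ is active, so *fubL* is transcribed.
So FubL is produced and active.
KosS is produced constitutively and is active.
KulF is constitutively active in this strain.
Turanose is absent, so BexK is active.
No repressor is bound and KulF and BexK are active, so *morP* is transcribed.
So MorP is produced and active.
Glyoxylate is absent, so IrpX is active.
No repressor is bound and MorP and IrpX are active, so *cilZ* is transcribed.
So CilZ is produced and active.
With repressor FubL bound, *oxaT* is not transcribed.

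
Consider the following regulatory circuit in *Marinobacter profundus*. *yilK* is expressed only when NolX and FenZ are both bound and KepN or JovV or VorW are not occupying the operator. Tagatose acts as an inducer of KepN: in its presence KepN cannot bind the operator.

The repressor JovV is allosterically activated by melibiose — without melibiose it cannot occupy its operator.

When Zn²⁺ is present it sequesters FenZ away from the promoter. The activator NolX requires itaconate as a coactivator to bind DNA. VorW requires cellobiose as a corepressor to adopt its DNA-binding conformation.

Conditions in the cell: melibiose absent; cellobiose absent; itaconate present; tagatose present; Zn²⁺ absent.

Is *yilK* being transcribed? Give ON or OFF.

ON

Tagatose is present, so KepN is inactive.
Melibiose is absent, so JovV is inactive.
Cellobiose is absent, so VorW is inactive.
Itaconate is present, so NolX is active.
Zn²⁺ is absent, so FenZ is active.
No repressor is bound and NolX and FenZ are active, so *yilK* is transcribed.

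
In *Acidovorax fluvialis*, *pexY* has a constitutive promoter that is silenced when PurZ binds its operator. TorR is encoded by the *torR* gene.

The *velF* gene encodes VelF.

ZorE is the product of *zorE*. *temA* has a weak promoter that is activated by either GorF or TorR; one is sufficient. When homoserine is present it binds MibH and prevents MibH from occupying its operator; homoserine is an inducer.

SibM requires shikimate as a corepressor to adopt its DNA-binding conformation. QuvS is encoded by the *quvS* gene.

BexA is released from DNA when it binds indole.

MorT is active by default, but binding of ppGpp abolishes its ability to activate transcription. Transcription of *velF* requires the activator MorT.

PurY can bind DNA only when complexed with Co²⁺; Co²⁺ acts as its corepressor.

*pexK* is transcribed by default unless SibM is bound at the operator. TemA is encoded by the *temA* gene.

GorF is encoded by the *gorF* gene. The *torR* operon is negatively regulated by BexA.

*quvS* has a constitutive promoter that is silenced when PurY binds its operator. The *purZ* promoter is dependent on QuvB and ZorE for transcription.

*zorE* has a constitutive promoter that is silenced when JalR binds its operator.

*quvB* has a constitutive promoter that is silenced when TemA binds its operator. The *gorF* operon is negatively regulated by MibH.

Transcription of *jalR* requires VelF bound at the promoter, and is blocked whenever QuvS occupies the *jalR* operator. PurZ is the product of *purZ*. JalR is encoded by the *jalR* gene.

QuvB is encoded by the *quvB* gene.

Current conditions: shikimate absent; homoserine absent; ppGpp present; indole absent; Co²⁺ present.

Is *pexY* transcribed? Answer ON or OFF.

OFF

Homoserine is absent, so MibH is active.
With repressor MibH bound, *gorF* is not transcribed.
So GorF is not produced.
Indole is absent, so BexA is active.
With repressor BexA bound, *torR* is not transcribed.
So TorR is not produced.
No activator is available at the *temA* promoter, so *temA* is not transcribed.
So TemA is not produced.
With no repressor bound, *quvB* is transcribed.
So QuvB is produced and active.
Co²⁺ is present, so PurY is active.
With repressor PurY bound, *quvS* is not transcribed.
So QuvS is not produced.
ppGpp is present, so MorT is inactive.
Required activator MorT is absent, so *velF* is not transcribed.
So VelF is not produced.
Required activator VelF is absent, so *jalR* is not transcribed.
So JalR is not produced.
With no repressor bound, *zorE* is transcribed.
So ZorE is produced and active.
No repressor is bound and QuvB and ZorE are active, so *purZ* is transcribed.
So PurZ is produced and active.
With repressor PurZ bound, *pexY* is not transcribed.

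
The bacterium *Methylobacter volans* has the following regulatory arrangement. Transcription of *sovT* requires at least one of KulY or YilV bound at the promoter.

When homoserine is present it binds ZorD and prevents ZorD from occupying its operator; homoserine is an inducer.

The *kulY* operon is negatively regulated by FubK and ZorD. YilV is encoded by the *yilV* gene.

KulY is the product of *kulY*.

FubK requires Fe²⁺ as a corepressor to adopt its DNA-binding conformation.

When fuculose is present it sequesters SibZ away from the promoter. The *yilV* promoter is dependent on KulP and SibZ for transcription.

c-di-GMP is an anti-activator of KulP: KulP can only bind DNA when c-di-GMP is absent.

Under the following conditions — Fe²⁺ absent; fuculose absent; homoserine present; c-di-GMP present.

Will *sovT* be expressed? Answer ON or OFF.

Fe²⁺ is absent, so FubK is inactive.
Homoserine is present, so ZorD is inactive.
With no repressor bound, *kulY* is transcribed.
So KulY is produced and active.
c-di-GMP is present, so KulP is inactive.
Fuculose is absent, so SibZ is active.
Required activator KulP is absent, so *yilV* is not transcribed.
So YilV is not produced.
Activator KulY is present, so *sovT* is transcribed.

ON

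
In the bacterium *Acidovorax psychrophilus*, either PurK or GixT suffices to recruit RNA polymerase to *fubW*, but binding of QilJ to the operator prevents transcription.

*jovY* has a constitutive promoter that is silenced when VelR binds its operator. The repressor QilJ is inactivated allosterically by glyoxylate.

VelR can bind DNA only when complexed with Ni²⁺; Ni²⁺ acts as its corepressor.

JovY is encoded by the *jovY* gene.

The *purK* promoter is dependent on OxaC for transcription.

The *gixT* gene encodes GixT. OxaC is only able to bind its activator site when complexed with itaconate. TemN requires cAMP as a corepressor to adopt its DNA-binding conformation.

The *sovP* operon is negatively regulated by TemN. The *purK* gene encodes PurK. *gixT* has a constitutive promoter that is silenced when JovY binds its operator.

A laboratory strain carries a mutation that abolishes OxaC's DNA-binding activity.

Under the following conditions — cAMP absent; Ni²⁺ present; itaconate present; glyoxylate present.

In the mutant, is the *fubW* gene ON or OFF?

ON

OxaC is non-functional in this strain, so it has no effect.
Required activator OxaC is absent, so *purK* is not transcribed.
So PurK is not produced.
Ni²⁺ is present, so VelR is active.
With repressor VelR bound, *jovY* is not transcribed.
So JovY is not produced.
With no repressor bound, *gixT* is transcribed.
So GixT is produced and active.
Glyoxylate is present, so QilJ is inactive.
Activator GixT is present, so *fubW* is transcribed.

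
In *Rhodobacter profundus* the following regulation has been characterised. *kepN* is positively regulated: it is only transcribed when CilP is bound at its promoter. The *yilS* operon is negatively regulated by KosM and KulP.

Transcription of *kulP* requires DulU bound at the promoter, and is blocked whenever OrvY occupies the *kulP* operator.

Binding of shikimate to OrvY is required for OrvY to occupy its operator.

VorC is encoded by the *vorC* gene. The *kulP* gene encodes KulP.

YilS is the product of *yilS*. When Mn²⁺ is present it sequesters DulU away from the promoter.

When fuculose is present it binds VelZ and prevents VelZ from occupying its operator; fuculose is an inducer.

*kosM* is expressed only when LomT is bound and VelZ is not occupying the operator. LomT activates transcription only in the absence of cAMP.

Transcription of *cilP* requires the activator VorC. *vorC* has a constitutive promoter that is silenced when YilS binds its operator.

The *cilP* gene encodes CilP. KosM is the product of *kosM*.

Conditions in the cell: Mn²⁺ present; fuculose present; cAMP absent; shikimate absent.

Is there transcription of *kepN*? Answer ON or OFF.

ON

cAMP is absent, so LomT is active.
Fuculose is present, so VelZ is inactive.
No repressor is bound and LomT is active, so *kosM* is transcribed.
So KosM is produced and active.
Mn²⁺ is present, so DulU is inactive.
Shikimate is absent, so OrvY is inactive.
Required activator DulU is absent, so *kulP* is not transcribed.
So KulP is not produced.
With repressor KosM bound, *yilS* is not transcribed.
So YilS is not produced.
With no repressor bound, *vorC* is transcribed.
So VorC is produced and active.
No repressor is bound and VorC is active, so *cilP* is transcribed.
So CilP is produced and active.
No repressor is bound and CilP is active, so *kepN* is transcribed.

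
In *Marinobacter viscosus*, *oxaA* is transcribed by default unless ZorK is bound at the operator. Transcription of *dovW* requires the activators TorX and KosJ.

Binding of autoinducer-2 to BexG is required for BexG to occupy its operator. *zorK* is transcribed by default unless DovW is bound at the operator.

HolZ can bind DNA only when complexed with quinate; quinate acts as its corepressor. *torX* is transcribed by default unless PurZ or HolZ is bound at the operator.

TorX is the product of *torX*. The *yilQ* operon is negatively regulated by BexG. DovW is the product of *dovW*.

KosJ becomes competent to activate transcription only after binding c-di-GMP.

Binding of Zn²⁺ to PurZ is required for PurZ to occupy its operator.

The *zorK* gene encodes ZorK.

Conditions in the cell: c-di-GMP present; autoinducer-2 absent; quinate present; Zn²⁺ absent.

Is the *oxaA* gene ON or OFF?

OFF

Zn²⁺ is absent, so PurZ is inactive.
Quinate is present, so HolZ is active.
With repressor HolZ bound, *torX* is not transcribed.
So TorX is not produced.
c-di-GMP is present, so KosJ is active.
Required activator TorX is absent, so *dovW* is not transcribed.
So DovW is not produced.
With no repressor bound, *zorK* is transcribed.
So ZorK is produced and active.
With repressor ZorK bound, *oxaA* is not transcribed.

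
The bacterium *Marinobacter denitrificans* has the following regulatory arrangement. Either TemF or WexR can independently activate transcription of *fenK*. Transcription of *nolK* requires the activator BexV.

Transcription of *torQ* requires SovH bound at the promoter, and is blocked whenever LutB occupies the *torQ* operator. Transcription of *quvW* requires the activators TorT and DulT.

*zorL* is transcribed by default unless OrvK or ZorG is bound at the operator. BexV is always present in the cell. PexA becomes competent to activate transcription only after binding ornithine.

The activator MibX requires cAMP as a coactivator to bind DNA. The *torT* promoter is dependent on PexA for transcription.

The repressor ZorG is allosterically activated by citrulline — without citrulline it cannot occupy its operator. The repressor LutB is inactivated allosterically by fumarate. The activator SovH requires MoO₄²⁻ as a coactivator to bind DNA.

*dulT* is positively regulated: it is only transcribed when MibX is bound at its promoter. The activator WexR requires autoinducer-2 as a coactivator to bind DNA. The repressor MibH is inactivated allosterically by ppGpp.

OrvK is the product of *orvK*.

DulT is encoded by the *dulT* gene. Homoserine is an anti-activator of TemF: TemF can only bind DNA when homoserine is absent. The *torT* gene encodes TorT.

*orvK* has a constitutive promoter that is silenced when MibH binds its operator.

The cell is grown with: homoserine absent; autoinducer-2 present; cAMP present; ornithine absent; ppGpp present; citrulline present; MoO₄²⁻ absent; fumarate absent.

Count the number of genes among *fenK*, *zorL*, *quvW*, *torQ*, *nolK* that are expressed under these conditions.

2

Homoserine is absent, so TemF is active.
Autoinducer-2 is present, so WexR is active.
Activator TemF is present, so *fenK* is transcribed.
→ *fenK* is ON.
ppGpp is present, so MibH is inactive.
With no repressor bound, *orvK* is transcribed.
So OrvK is produced and active.
Citrulline is present, so ZorG is active.
With repressor OrvK bound, *zorL* is not transcribed.
→ *zorL* is OFF.
Ornithine is absent, so PexA is inactive.
Required activator PexA is absent, so *torT* is not transcribed.
So TorT is not produced.
cAMP is present, so MibX is active.
No repressor is bound and MibX is active, so *dulT* is transcribed.
So DulT is produced and active.
Required activator TorT is absent, so *quvW* is not transcribed.
→ *quvW* is OFF.
MoO₄²⁻ is absent, so SovH is inactive.
Fumarate is absent, so LutB is active.
With repressor LutB bound, *torQ* is not transcribed.
→ *torQ* is OFF.
BexV is produced constitutively and is active.
No repressor is bound and BexV is active, so *nolK* is transcribed.
→ *nolK* is ON.
2 of the 5 genes are transcribed.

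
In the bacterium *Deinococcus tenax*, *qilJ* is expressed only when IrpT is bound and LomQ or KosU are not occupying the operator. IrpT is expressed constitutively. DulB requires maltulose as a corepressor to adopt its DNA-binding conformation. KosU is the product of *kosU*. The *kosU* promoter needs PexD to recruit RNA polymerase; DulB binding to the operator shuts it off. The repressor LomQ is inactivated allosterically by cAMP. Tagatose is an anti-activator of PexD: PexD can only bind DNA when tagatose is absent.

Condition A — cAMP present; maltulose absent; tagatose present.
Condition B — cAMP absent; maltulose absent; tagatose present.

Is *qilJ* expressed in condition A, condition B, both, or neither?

A only

Condition A:
IrpT is produced constitutively and is active.
cAMP is present, so LomQ is inactive.
Maltulose is absent, so DulB is inactive.
Tagatose is present, so PexD is inactive.
Required activator PexD is absent, so *kosU* is not transcribed.
So KosU is not produced.
No repressor is bound and IrpT is active, so *qilJ* is transcribed.
→ *qilJ* is ON in A.
Condition B:
IrpT is produced constitutively and is active.
cAMP is absent, so LomQ is active.
Maltulose is absent, so DulB is inactive.
Tagatose is present, so PexD is inactive.
Required activator PexD is absent, so *kosU* is not transcribed.
So KosU is not produced.
With repressor LomQ bound, *qilJ* is not transcribed.
→ *qilJ* is OFF in B.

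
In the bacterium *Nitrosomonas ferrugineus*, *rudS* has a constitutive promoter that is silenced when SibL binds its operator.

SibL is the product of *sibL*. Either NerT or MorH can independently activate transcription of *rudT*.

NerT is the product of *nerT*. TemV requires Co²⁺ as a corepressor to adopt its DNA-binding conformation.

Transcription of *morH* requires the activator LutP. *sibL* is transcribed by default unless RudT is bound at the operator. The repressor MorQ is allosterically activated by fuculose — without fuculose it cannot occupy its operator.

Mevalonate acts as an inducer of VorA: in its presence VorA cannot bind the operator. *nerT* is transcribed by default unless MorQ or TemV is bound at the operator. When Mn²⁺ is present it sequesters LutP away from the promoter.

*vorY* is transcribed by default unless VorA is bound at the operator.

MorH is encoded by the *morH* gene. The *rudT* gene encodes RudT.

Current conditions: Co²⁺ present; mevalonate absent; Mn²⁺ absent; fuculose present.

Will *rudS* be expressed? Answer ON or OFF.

ON

Fuculose is present, so MorQ is active.
Co²⁺ is present, so TemV is active.
With repressor MorQ bound, *nerT* is not transcribed.
So NerT is not produced.
Mn²⁺ is absent, so LutP is active.
No repressor is bound and LutP is active, so *morH* is transcribed.
So MorH is produced and active.
Activator MorH is present, so *rudT* is transcribed.
So RudT is produced and active.
With repressor RudT bound, *sibL* is not transcribed.
So SibL is not produced.
With no repressor bound, *rudS* is transcribed.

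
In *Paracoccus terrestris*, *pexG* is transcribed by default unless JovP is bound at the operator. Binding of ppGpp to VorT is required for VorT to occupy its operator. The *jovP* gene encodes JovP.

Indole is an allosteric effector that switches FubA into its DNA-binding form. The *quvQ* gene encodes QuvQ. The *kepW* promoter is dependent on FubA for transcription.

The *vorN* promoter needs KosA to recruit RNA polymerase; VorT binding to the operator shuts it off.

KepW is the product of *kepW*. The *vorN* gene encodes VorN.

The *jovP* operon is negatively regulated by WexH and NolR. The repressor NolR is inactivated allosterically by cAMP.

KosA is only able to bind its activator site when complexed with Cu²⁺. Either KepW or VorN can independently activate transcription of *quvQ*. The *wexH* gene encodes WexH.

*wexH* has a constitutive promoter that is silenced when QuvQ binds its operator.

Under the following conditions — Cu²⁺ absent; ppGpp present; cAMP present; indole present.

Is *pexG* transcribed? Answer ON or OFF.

OFF

Indole is present, so FubA is active.
No repressor is bound and FubA is active, so *kepW* is transcribed.
So KepW is produced and active.
ppGpp is present, so VorT is active.
Cu²⁺ is absent, so KosA is inactive.
With repressor VorT bound, *vorN* is not transcribed.
So VorN is not produced.
Activator KepW is present, so *quvQ* is transcribed.
So QuvQ is produced and active.
With repressor QuvQ bound, *wexH* is not transcribed.
So WexH is not produced.
cAMP is present, so NolR is inactive.
With no repressor bound, *jovP* is transcribed.
So JovP is produced and active.
With repressor JovP bound, *pexG* is not transcribed.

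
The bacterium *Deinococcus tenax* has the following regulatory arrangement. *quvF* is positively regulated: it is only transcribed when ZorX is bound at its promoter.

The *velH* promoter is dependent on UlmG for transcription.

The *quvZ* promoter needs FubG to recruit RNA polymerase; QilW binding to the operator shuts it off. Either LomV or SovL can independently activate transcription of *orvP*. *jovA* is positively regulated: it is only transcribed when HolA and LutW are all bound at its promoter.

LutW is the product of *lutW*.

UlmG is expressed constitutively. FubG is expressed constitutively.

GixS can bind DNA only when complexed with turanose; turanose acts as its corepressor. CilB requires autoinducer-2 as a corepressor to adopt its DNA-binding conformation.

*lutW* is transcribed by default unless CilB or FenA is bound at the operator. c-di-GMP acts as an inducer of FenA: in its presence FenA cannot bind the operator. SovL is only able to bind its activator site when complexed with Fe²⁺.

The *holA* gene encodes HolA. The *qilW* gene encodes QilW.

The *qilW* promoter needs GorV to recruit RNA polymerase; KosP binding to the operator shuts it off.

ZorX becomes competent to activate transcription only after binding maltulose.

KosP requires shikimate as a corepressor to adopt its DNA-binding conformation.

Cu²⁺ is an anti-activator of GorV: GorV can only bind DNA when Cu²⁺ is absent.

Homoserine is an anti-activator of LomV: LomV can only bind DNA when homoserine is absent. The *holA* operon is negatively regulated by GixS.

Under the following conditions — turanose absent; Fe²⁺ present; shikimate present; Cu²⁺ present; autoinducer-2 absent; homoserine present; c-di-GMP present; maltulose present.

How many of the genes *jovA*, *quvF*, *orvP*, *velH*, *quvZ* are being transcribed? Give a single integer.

5

Turanose is absent, so GixS is inactive.
With no repressor bound, *holA* is transcribed.
So HolA is produced and active.
Autoinducer-2 is absent, so CilB is inactive.
c-di-GMP is present, so FenA is inactive.
With no repressor bound, *lutW* is transcribed.
So LutW is produced and active.
No repressor is bound and HolA and LutW are active, so *jovA* is transcribed.
→ *jovA* is ON.
Maltulose is present, so ZorX is active.
No repressor is bound and ZorX is active, so *quvF* is transcribed.
→ *quvF* is ON.
Homoserine is present, so LomV is inactive.
Fe²⁺ is present, so SovL is active.
Activator SovL is present, so *orvP* is transcribed.
→ *orvP* is ON.
UlmG is produced constitutively and is active.
No repressor is bound and UlmG is active, so *velH* is transcribed.
→ *velH* is ON.
FubG is produced constitutively and is active.
Shikimate is present, so KosP is active.
Cu²⁺ is present, so GorV is inactive.
With repressor KosP bound, *qilW* is not transcribed.
So QilW is not produced.
No repressor is bound and FubG is active, so *quvZ* is transcribed.
→ *quvZ* is ON.
5 of the 5 genes are transcribed.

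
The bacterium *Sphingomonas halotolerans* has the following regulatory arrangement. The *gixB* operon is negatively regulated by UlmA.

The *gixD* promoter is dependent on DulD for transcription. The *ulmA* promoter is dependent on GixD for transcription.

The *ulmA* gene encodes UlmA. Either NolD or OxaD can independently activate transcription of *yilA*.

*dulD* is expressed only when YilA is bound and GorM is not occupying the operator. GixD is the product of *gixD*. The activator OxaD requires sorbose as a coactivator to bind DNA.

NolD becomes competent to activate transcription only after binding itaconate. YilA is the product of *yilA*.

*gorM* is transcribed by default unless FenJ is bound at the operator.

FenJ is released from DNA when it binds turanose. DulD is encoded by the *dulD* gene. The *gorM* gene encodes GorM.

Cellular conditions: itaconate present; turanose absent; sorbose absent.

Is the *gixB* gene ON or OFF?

Turanose is absent, so FenJ is active.
With repressor FenJ bound, *gorM* is not transcribed.
So GorM is not produced.
Itaconate is present, so NolD is active.
Sorbose is absent, so OxaD is inactive.
Activator NolD is present, so *yilA* is transcribed.
So YilA is produced and active.
No repressor is bound and YilA is active, so *dulD* is transcribed.
So DulD is produced and active.
No repressor is bound and DulD is active, so *gixD* is transcribed.
So GixD is produced and active.
No repressor is bound and GixD is active, so *ulmA* is transcribed.
So UlmA is produced and active.
With repressor UlmA bound, *gixB* is not transcribed.

OFF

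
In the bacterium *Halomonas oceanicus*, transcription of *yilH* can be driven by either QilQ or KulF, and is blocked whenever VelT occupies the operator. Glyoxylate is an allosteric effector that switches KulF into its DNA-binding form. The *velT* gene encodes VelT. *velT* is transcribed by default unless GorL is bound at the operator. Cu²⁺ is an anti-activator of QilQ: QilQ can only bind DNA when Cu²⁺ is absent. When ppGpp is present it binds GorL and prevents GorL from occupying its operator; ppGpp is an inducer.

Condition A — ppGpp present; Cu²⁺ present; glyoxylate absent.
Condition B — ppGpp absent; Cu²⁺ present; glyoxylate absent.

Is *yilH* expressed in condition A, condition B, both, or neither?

Condition A:
ppGpp is present, so GorL is inactive.
With no repressor bound, *velT* is transcribed.
So VelT is produced and active.
Cu²⁺ is present, so QilQ is inactive.
Glyoxylate is absent, so KulF is inactive.
With repressor VelT bound, *yilH* is not transcribed.
→ *yilH* is OFF in A.
Condition B:
ppGpp is absent, so GorL is active.
With repressor GorL bound, *velT* is not transcribed.
So VelT is not produced.
Cu²⁺ is present, so QilQ is inactive.
Glyoxylate is absent, so KulF is inactive.
No activator is available at the *yilH* promoter, so *yilH* is not transcribed.
→ *yilH* is OFF in B.

neither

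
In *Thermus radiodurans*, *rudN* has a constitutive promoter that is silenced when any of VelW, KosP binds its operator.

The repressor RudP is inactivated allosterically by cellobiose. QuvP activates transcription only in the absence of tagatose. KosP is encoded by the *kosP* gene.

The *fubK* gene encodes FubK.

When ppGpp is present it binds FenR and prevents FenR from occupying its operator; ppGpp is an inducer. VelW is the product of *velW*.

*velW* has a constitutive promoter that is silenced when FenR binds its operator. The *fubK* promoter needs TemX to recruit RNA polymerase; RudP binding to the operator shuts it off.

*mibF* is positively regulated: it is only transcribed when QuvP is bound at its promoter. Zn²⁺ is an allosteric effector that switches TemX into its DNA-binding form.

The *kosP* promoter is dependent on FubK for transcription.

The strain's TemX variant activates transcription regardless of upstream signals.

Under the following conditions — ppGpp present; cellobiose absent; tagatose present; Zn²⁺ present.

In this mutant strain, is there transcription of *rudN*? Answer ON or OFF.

ppGpp is present, so FenR is inactive.
With no repressor bound, *velW* is transcribed.
So VelW is produced and active.
Cellobiose is absent, so RudP is active.
TemX is constitutively active in this strain.
With repressor RudP bound, *fubK* is not transcribed.
So FubK is not produced.
Required activator FubK is absent, so *kosP* is not transcribed.
So KosP is not produced.
With repressor VelW bound, *rudN* is not transcribed.

OFF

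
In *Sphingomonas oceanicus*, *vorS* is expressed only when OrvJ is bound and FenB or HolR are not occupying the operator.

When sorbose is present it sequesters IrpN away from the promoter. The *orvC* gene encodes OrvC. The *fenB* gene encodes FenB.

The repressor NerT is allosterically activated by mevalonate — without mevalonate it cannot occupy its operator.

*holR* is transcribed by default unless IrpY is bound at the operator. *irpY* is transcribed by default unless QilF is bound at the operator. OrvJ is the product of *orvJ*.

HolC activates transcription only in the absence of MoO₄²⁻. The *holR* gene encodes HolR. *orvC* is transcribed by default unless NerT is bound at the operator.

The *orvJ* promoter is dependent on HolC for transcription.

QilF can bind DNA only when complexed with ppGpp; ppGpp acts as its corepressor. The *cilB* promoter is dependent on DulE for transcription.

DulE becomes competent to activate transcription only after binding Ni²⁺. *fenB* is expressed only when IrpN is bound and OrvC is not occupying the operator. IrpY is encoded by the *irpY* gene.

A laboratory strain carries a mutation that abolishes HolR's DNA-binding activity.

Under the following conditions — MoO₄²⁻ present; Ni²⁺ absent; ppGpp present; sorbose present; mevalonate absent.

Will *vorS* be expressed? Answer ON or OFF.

MoO₄²⁻ is present, so HolC is inactive.
Required activator HolC is absent, so *orvJ* is not transcribed.
So OrvJ is not produced.
Sorbose is present, so IrpN is inactive.
Mevalonate is absent, so NerT is inactive.
With no repressor bound, *orvC* is transcribed.
So OrvC is produced and active.
With repressor OrvC bound, *fenB* is not transcribed.
So FenB is not produced.
HolR is non-functional in this strain, so it has no effect.
Required activator OrvJ is absent, so *vorS* is not transcribed.

OFF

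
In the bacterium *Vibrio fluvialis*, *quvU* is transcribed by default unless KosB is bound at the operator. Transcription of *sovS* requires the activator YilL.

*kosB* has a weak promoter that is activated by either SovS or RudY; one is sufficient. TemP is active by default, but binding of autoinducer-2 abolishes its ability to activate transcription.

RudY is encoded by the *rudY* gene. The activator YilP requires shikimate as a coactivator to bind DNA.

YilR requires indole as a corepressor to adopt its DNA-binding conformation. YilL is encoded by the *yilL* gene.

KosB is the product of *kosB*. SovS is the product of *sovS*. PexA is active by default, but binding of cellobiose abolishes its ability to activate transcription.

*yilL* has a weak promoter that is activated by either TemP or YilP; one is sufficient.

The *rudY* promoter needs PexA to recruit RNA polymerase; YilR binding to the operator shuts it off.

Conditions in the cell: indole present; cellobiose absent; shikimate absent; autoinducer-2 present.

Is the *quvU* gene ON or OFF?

ON

Autoinducer-2 is present, so TemP is inactive.
Shikimate is absent, so YilP is inactive.
No activator is available at the *yilL* promoter, so *yilL* is not transcribed.
So YilL is not produced.
Required activator YilL is absent, so *sovS* is not transcribed.
So SovS is not produced.
Cellobiose is absent, so PexA is active.
Indole is present, so YilR is active.
With repressor YilR bound, *rudY* is not transcribed.
So RudY is not produced.
No activator is available at the *kosB* promoter, so *kosB* is not transcribed.
So KosB is not produced.
With no repressor bound, *quvU* is transcribed.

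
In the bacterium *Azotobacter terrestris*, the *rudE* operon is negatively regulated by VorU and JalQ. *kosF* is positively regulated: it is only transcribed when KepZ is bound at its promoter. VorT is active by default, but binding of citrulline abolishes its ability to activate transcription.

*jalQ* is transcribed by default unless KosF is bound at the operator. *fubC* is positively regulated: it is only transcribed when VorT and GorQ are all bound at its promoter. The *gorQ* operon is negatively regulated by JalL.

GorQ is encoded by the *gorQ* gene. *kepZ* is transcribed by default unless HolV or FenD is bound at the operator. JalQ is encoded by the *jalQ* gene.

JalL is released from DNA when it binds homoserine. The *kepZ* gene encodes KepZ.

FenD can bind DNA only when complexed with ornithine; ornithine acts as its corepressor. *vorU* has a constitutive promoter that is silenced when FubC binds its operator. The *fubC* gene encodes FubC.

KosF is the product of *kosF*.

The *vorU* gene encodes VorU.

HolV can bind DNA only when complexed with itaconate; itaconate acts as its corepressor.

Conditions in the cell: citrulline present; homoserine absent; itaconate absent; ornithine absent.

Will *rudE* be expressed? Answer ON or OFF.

Citrulline is present, so VorT is inactive.
Homoserine is absent, so JalL is active.
With repressor JalL bound, *gorQ* is not transcribed.
So GorQ is not produced.
Required activator VorT is absent, so *fubC* is not transcribed.
So FubC is not produced.
With no repressor bound, *vorU* is transcribed.
So VorU is produced and active.
Itaconate is absent, so HolV is inactive.
Ornithine is absent, so FenD is inactive.
With no repressor bound, *kepZ* is transcribed.
So KepZ is produced and active.
No repressor is bound and KepZ is active, so *kosF* is transcribed.
So KosF is produced and active.
With repressor KosF bound, *jalQ* is not transcribed.
So JalQ is not produced.
With repressor VorU bound, *rudE* is not transcribed.

OFF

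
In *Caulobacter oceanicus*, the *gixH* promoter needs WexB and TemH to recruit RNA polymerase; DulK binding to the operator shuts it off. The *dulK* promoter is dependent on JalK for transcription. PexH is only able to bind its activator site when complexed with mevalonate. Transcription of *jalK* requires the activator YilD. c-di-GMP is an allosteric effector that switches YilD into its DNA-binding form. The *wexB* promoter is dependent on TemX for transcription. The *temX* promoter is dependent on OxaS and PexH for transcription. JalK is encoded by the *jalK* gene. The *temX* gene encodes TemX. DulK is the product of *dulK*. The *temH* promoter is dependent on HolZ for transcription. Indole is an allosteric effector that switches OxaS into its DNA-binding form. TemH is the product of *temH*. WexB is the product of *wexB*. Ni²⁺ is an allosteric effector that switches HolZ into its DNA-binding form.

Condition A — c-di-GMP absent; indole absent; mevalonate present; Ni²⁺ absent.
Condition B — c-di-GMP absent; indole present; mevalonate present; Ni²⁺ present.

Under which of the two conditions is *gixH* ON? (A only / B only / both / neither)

B only

Condition A:
c-di-GMP is absent, so YilD is inactive.
Required activator YilD is absent, so *jalK* is not transcribed.
So JalK is not produced.
Required activator JalK is absent, so *dulK* is not transcribed.
So DulK is not produced.
Indole is absent, so OxaS is inactive.
Mevalonate is present, so PexH is active.
Required activator OxaS is absent, so *temX* is not transcribed.
So TemX is not produced.
Required activator TemX is absent, so *wexB* is not transcribed.
So WexB is not produced.
Ni²⁺ is absent, so HolZ is inactive.
Required activator HolZ is absent, so *temH* is not transcribed.
So TemH is not produced.
Required activator WexB is absent, so *gixH* is not transcribed.
→ *gixH* is OFF in A.
Condition B:
c-di-GMP is absent, so YilD is inactive.
Required activator YilD is absent, so *jalK* is not transcribed.
So JalK is not produced.
Required activator JalK is absent, so *dulK* is not transcribed.
So DulK is not produced.
Indole is present, so OxaS is active.
Mevalonate is present, so PexH is active.
No repressor is bound and OxaS and PexH are active, so *temX* is transcribed.
So TemX is produced and active.
No repressor is bound and TemX is active, so *wexB* is transcribed.
So WexB is produced and active.
Ni²⁺ is present, so HolZ is active.
No repressor is bound and HolZ is active, so *temH* is transcribed.
So TemH is produced and active.
No repressor is bound and WexB and TemH are active, so *gixH* is transcribed.
→ *gixH* is ON in B.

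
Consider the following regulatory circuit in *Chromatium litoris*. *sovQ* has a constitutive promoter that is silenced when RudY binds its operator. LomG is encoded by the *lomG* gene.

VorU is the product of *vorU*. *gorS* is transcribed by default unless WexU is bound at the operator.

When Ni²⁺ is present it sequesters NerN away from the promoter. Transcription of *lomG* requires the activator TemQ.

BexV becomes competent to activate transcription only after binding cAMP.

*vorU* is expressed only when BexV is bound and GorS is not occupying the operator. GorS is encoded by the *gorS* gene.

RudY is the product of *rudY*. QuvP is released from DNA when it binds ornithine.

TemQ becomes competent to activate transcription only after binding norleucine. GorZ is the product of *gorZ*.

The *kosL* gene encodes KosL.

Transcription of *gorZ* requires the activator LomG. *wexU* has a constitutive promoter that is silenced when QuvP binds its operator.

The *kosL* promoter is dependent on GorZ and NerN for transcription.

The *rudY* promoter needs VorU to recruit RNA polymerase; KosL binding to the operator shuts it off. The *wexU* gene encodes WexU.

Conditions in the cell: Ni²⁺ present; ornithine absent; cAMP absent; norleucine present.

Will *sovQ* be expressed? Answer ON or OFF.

ON

Norleucine is present, so TemQ is active.
No repressor is bound and TemQ is active, so *lomG* is transcribed.
So LomG is produced and active.
No repressor is bound and LomG is active, so *gorZ* is transcribed.
So GorZ is produced and active.
Ni²⁺ is present, so NerN is inactive.
Required activator NerN is absent, so *kosL* is not transcribed.
So KosL is not produced.
Ornithine is absent, so QuvP is active.
With repressor QuvP bound, *wexU* is not transcribed.
So WexU is not produced.
With no repressor bound, *gorS* is transcribed.
So GorS is produced and active.
cAMP is absent, so BexV is inactive.
With repressor GorS bound, *vorU* is not transcribed.
So VorU is not produced.
Required activator VorU is absent, so *rudY* is not transcribed.
So RudY is not produced.
With no repressor bound, *sovQ* is transcribed.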